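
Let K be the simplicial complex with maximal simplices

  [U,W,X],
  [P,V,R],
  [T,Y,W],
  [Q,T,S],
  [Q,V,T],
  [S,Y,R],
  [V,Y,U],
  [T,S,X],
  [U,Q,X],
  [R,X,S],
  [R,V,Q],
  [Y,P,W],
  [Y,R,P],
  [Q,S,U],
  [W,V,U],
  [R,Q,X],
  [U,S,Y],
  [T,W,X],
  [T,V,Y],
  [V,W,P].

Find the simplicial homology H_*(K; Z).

Take the total order P < Q < R < S < T < U < V < W < X < Y on the vertex set. Then K (dimension 2) consists of the simplices:

  0-simplices (10): P, Q, R, S, T, U, V, W, X, Y
  1-simplices (30): PR, PV, PW, PY, QR, QS, QT, QU, QV, QX, RS, RV, RX, RY, ST, SU, SX, SY, TV, TW, TX, TY, UV, UW, UX, UY, VW, VY, WX, WY
  2-simplices (20): PRV, PRY, PVW, PWY, QRV, QRX, QST, QSU, QTV, QUX, RSX, RSY, STX, SUY, TVY, TWX, TWY, UVW, UVY, UWX

so the chain groups are C_0 ≅ Z^10, C_1 ≅ Z^30, C_2 ≅ Z^20.

Boundary ∂_1: C_1 → C_0 maps an edge to its endpoints' difference, ∂[p,q] = q − p. For instance
  ∂UV = V − U.
As a 10×30 matrix over Z this has rank 9, with invariant factors (1,1,1,1,1,1,1,1,1).

The boundary map ∂_2: C_2 → C_1 acts by ∂[p,q,r] = [q,r] − [p,r] + [p,q]. For instance
  ∂STX = TX − SX + ST,
  ∂TVY = VY − TY + TV.
As a 30×20 matrix over Z this has rank 20, with invariant factors (1,1,1,1,1,1,1,1,1,1,1,1,1,1,1,1,1,1,1,2).

Reading off H_k = ker ∂_k / im ∂_{k+1}:

  H_0: rank C_0 − rank ∂_1 = 10 − 9 = 1, and the invariant factors of ∂_1 are all 1, so H_0 = Z.
  H_1: rank ker ∂_1 − rank ∂_2 = (30 − 9) − 20 = 1, and ∂_2 has invariant factor 2 > 1, so H_1 = Z × Z/2.
  H_2: rank ker ∂_2 − rank ∂_3 = (20 − 20) − 0 = 0, and there is no ∂_3, so H_2 = 0.

As a check, the Euler characteristic is 10 − 30 + 20 = 0, which agrees with 1 − 1 + 0 = 0.

H_0 ≅ Z,  H_1 ≅ Z × Z/2,  H_2 = 0.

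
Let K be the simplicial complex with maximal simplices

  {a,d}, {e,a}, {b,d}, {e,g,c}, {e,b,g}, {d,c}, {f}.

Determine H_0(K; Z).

H_0 ≅ Z^2.

Order the vertices as a < b < c < d < e < f < g. Listing each simplex with vertices in this order, K has dimension 2 with simplices:

  0-simplices (7): a, b, c, d, e, f, g
  1-simplices (9): ad, ae, bd, be, bg, cd, ce, cg, eg
  2-simplices (2): beg, ceg

Hence C_0 ≅ Z^7, C_1 ≅ Z^9, C_2 ≅ Z^2.

∂_1: C_1 → C_0 maps an edge to its endpoints' difference, ∂[p,q] = q − p. For instance
  ∂ae = e − a.
The resulting 7×9 matrix has rank 5, and its Smith normal form has invariant factors (1,1,1,1,1).

Boundary ∂_2: C_2 → C_1 acts by ∂[p,q,r] = [q,r] − [p,r] + [p,q]. For instance
  ∂ceg = eg − cg + ce,
  ∂beg = eg − bg + be.
This gives a 9×2 integer matrix of rank 2; reducing to Smith normal form yields diagonal entries (1,1).

Now H_k = ker ∂_k / im ∂_{k+1}, so:

  H_0: rank C_0 − rank ∂_1 = 7 − 5 = 2, and the invariant factors of ∂_1 are all 1, so H_0 ≅ Z^2.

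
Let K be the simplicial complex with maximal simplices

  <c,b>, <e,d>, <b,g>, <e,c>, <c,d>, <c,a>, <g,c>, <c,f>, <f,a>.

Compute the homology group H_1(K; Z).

We work with the vertex ordering a < b < c < d < e < f < g. The simplices of K, each written with vertices in increasing order, are:

  0-simplices (7): a, b, c, d, e, f, g
  1-simplices (9): ac, af, bc, bg, cd, ce, cf, cg, de

giving chain groups C_0 ≅ Z^7, C_1 ≅ Z^9.

Boundary ∂_1: C_1 → C_0 sends each edge [p,q] (with p < q) to q − p.
The resulting 7×9 matrix has rank 6, and its Smith normal form has invariant factors (1,1,1,1,1,1).

Reading off H_k = ker ∂_k / im ∂_{k+1}:

  H_1: rank ker ∂_1 − rank ∂_2 = (9 − 6) − 0 = 3, and there is no ∂_2, so H_1 = Z^3.

H_1 ≅ Z^3.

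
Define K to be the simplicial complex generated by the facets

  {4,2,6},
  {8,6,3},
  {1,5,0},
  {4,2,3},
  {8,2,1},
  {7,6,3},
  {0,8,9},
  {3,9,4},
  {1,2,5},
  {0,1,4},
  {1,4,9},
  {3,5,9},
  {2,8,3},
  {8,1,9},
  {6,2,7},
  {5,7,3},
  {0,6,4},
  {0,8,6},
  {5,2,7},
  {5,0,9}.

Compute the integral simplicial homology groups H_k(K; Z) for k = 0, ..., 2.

H_0 = Z,  H_1 = Z × Z/2,  H_2 = 0.

Fix the vertex order 0 < 1 < 2 < 3 < 4 < 5 < 6 < 7 < 8 < 9 and write every simplex with vertices in increasing order. Then dim K = 2 and the simplices of K are:

  0-simplices (10): [0], [1], [2], [3], [4], [5], [6], [7], [8], [9]
  1-simplices (30): (30 of them)
  2-simplices (20): (20 of them)

so the chain groups are C_0 ≅ Z^10, C_1 ≅ Z^30, C_2 ≅ Z^20.

The boundary map ∂_1: C_1 → C_0 maps an edge to its endpoints' difference, ∂[p,q] = q − p.
This gives a 10×30 integer matrix of rank 9; reducing to Smith normal form yields diagonal entries (1,1,1,1,1,1,1,1,1).

Boundary ∂_2: C_2 → C_1 sends each 2-simplex [p,q,r] to [q,r] − [p,r] + [p,q]. For instance
  ∂[1,8,9] = [8,9] − [1,9] + [1,8],
  ∂[3,6,7] = [6,7] − [3,7] + [3,6].
As a 30×20 matrix over Z this has rank 20, with invariant factors (1,1,1,1,1,1,1,1,1,1,1,1,1,1,1,1,1,1,1,2).

Computing H_k = (kernel of ∂_k) / (image of ∂_{k+1}):

  H_0: rank C_0 − rank ∂_1 = 10 − 9 = 1, and the invariant factors of ∂_1 are all 1, so H_0 ≅ Z.
  H_1: rank ker ∂_1 − rank ∂_2 = (30 − 9) − 20 = 1, and ∂_2 has invariant factor 2 > 1, so H_1 ≅ Z × Z/2.
  H_2: rank ker ∂_2 − rank ∂_3 = (20 − 20) − 0 = 0, and there is no ∂_3, so H_2 ≅ 0.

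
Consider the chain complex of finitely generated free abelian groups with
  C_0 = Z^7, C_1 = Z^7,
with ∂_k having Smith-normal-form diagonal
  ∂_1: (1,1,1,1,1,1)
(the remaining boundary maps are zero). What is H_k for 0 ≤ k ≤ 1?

H_0 ≅ Z,  H_1 ≅ Z.

H_0: b_0 = 7 − 0 − 6 = 1; torsion from ∂_1 factors > 1: none. So H_0 ≅ Z.
H_1: b_1 = 7 − 6 − 0 = 1; torsion from ∂_2 factors > 1: none. So H_1 ≅ Z.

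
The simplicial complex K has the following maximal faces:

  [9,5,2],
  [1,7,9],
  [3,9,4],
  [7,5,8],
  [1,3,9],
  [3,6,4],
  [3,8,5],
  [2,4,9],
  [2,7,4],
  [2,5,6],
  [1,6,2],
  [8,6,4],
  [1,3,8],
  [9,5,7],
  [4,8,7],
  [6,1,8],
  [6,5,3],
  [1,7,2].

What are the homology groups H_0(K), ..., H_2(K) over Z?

H_0 ≅ Z,  H_1 ≅ Z ⊕ Z/2,  H_2 = 0.

Take the total order 1 < 2 < 3 < 4 < 5 < 6 < 7 < 8 < 9 on the vertex set. Then K (dimension 2) consists of the simplices:

  0-simplices (9): [1], [2], [3], [4], [5], [6], [7], [8], [9]
  1-simplices (27): (27 of them)
  2-simplices (18): [1,2,6], [1,2,7], [1,3,8], [1,3,9], [1,6,8], [1,7,9], [2,4,7], [2,4,9], [2,5,6], [2,5,9], [3,4,6], [3,4,9], [3,5,6], [3,5,8], [4,6,8], [4,7,8], [5,7,8], [5,7,9]

so the chain groups are C_0 ≅ Z^9, C_1 ≅ Z^27, C_2 ≅ Z^18.

Boundary ∂_1: C_1 → C_0 maps an edge to its endpoints' difference, ∂[p,q] = q − p. For instance
  ∂[6,8] = [8] − [6].
The resulting 9×27 matrix has rank 8, and its Smith normal form has invariant factors (1,1,1,1,1,1,1,1).

Boundary ∂_2: C_2 → C_1 sends each 2-simplex [p,q,r] to [q,r] − [p,r] + [p,q]. For instance
  ∂[4,6,8] = [6,8] − [4,8] + [4,6],
  ∂[1,2,7] = [2,7] − [1,7] + [1,2].
The resulting 27×18 matrix has rank 18, and its Smith normal form has invariant factors (1,1,1,1,1,1,1,1,1,1,1,1,1,1,1,1,1,2).

From H_k ≅ ker(∂_k) / im(∂_{k+1}) we obtain:

  H_0: rank C_0 − rank ∂_1 = 9 − 8 = 1, and the invariant factors of ∂_1 are all 1, so H_0 ≅ Z.
  H_1: rank ker ∂_1 − rank ∂_2 = (27 − 8) − 18 = 1, and ∂_2 has invariant factor 2 > 1, so H_1 ≅ Z ⊕ Z/2.
  H_2: rank ker ∂_2 − rank ∂_3 = (18 − 18) − 0 = 0, and there is no ∂_3, so H_2 ≅ 0.

As a check, the Euler characteristic is 9 − 27 + 18 = 0, which agrees with 1 − 1 + 0 = 0.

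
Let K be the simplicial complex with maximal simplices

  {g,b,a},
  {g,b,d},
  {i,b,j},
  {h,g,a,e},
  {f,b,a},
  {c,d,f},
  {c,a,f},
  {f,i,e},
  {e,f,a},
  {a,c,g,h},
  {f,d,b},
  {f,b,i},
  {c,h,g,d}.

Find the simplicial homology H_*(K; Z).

We work with the vertex ordering a < b < c < d < e < f < g < h < i < j. The simplices of K, each written with vertices in increasing order, are:

  0-simplices (10): a, b, c, d, e, f, g, h, i, j
  1-simplices (25): ab, ac, ae, af, ag, ah, bd, bf, bg, bi, bj, cd, cf, cg, ch, df, dg, dh, ef, eg, eh, ei, fi, gh, ij
  2-simplices (20): abf, abg, acf, acg, ach, aef, aeg, aeh, agh, bdf, bdg, bfi, bij, cdf, cdg, cdh, cgh, dgh, efi, egh
  3-simplices (3): acgh, aegh, cdgh

Hence C_0 ≅ Z^10, C_1 ≅ Z^25, C_2 ≅ Z^20, C_3 ≅ Z^3.

Boundary ∂_1: C_1 → C_0 is given by ∂[p,q] = [q] − [p].
This gives a 10×25 integer matrix of rank 9; reducing to Smith normal form yields diagonal entries (1,1,1,1,1,1,1,1,1).

The boundary map ∂_2: C_2 → C_1 acts by ∂[p,q,r] = [q,r] − [p,r] + [p,q]. For instance
  ∂cgh = gh − ch + cg,
  ∂cdh = dh − ch + cd.
As a 25×20 matrix over Z this has rank 16, with invariant factors (1,1,1,1,1,1,1,1,1,1,1,1,1,1,1,1).

Boundary ∂_3: C_3 → C_2 sends each 3-simplex σ to the alternating sum Σ_i (−1)^i (σ with its i-th vertex removed). For instance
  ∂acgh = cgh − agh + ach − acg,
  ∂aegh = egh − agh + aeh − aeg.
This gives a 20×3 integer matrix of rank 3; reducing to Smith normal form yields diagonal entries (1,1,1).

Now H_k = ker ∂_k / im ∂_{k+1}, so:

  H_0: rank C_0 − rank ∂_1 = 10 − 9 = 1, and the invariant factors of ∂_1 are all 1, so H_0 = Z.
  H_1: rank ker ∂_1 − rank ∂_2 = (25 − 9) − 16 = 0, and the invariant factors of ∂_2 are all 1, so H_1 = 0.
  H_2: rank ker ∂_2 − rank ∂_3 = (20 − 16) − 3 = 1, and the invariant factors of ∂_3 are all 1, so H_2 = Z.
  H_3: rank ker ∂_3 − rank ∂_4 = (3 − 3) − 0 = 0, and there is no ∂_4, so H_3 = 0.

H_0 = Z,  H_1 = 0,  H_2 = Z,  H_3 = 0.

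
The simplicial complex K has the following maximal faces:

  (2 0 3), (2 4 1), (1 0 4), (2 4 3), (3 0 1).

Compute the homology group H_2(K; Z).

H_2 ≅ 0.

K has 5 vertices, 10 edges, 5 triangles.
rank ∂_2 = 5, rank ∂_3 = 0 ⇒ b_2 = 5 − 5 − 0 = 0. So H_2 ≅ 0.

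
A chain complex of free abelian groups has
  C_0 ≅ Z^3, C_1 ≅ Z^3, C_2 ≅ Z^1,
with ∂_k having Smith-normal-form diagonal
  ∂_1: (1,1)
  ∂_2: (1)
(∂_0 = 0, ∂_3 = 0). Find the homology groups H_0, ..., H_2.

H_0 = Z,  H_1 = 0,  H_2 = 0.

H_0: b_0 = 3 − 0 − 2 = 1; torsion from ∂_1 factors > 1: none. So H_0 = Z.
H_1: b_1 = 3 − 2 − 1 = 0; torsion from ∂_2 factors > 1: none. So H_1 = 0.
H_2: b_2 = 1 − 1 − 0 = 0; torsion from ∂_3 factors > 1: none. So H_2 = 0.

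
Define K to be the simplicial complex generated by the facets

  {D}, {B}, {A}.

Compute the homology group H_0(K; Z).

H_0 ≅ Z^3.

Take the total order A < B < D on the vertex set. Then K (dimension 0) consists of the simplices:

  0-simplices (3): A, B, D

Hence C_0 ≅ Z^3.

From H_k ≅ ker(∂_k) / im(∂_{k+1}) we obtain:

  H_0: rank C_0 − rank ∂_1 = 3 − 0 = 3, and there is no ∂_1, so H_0 = Z^3.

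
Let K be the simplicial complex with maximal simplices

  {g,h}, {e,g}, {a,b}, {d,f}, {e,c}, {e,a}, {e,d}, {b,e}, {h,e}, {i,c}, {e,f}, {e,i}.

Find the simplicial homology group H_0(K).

Order the vertices as a < b < c < d < e < f < g < h < i. Listing each simplex with vertices in this order, K has dimension 1 with simplices:

  0-simplices (9): a, b, c, d, e, f, g, h, i
  1-simplices (12): ab, ae, be, ce, ci, de, df, ef, eg, eh, ei, gh

Hence C_0 ≅ Z^9, C_1 ≅ Z^12.

The boundary map ∂_1: C_1 → C_0 is given by ∂[p,q] = [q] − [p]. For instance
  ∂ae = e − a.
This gives a 9×12 integer matrix of rank 8; reducing to Smith normal form yields diagonal entries (1,1,1,1,1,1,1,1).

Now H_k = ker ∂_k / im ∂_{k+1}, so:

  H_0: rank C_0 − rank ∂_1 = 9 − 8 = 1, and the invariant factors of ∂_1 are all 1, so H_0 = Z.

H_0 ≅ Z.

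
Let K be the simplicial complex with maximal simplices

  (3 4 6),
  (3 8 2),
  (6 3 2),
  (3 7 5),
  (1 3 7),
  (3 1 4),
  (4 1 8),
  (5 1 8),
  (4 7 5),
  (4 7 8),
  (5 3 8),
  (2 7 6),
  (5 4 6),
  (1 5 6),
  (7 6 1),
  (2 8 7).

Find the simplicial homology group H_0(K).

H_0 = Z.

Order the vertices as 1 < 2 < 3 < 4 < 5 < 6 < 7 < 8. Listing each simplex with vertices in this order, K has dimension 2 with simplices:

  0-simplices (8): [1], [2], [3], [4], [5], [6], [7], [8]
  1-simplices (24): (24 of them)
  2-simplices (16): [1,3,4], [1,3,7], [1,4,8], [1,5,6], [1,5,8], [1,6,7], [2,3,6], [2,3,8], [2,6,7], [2,7,8], [3,4,6], [3,5,7], [3,5,8], [4,5,6], [4,5,7], [4,7,8]

so the chain groups are C_0 ≅ Z^8, C_1 ≅ Z^24, C_2 ≅ Z^16.

Boundary ∂_1: C_1 → C_0 is given by ∂[p,q] = [q] − [p].
This gives a 8×24 integer matrix of rank 7; reducing to Smith normal form yields diagonal entries (1,1,1,1,1,1,1).

∂_2: C_2 → C_1 sends each 2-simplex [p,q,r] to [q,r] − [p,r] + [p,q]. For instance
  ∂[4,7,8] = [7,8] − [4,8] + [4,7],
  ∂[1,5,6] = [5,6] − [1,6] + [1,5].
The resulting 24×16 matrix has rank 15, and its Smith normal form has invariant factors (1,1,1,1,1,1,1,1,1,1,1,1,1,1,1).

Reading off H_k = ker ∂_k / im ∂_{k+1}:

  H_0: rank C_0 − rank ∂_1 = 8 − 7 = 1, and the invariant factors of ∂_1 are all 1, so H_0 = Z.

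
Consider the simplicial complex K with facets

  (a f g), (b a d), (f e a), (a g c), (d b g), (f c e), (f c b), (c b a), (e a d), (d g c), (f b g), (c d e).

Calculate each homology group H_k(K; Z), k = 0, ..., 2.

Take the total order a < b < c < d < e < f < g on the vertex set. Then K (dimension 2) consists of the simplices:

  0-simplices (7): a, b, c, d, e, f, g
  1-simplices (18): ab, ac, ad, ae, af, ag, bc, bd, bf, bg, cd, ce, cf, cg, de, dg, ef, fg
  2-simplices (12): abc, abd, acg, ade, aef, afg, bcf, bdg, bfg, cde, cdg, cef

Hence C_0 ≅ Z^7, C_1 ≅ Z^18, C_2 ≅ Z^12.

The boundary map ∂_1: C_1 → C_0 sends each edge [p,q] (with p < q) to q − p. For instance
  ∂bg = g − b.
This gives a 7×18 integer matrix of rank 6; reducing to Smith normal form yields diagonal entries (1,1,1,1,1,1).

∂_2: C_2 → C_1 maps a triangle to the signed sum of its edges. For instance
  ∂bdg = dg − bg + bd,
  ∂aef = ef − af + ae.
As a 18×12 matrix over Z this has rank 12, with invariant factors (1,1,1,1,1,1,1,1,1,1,1,2).

From H_k ≅ ker(∂_k) / im(∂_{k+1}) we obtain:

  H_0: rank C_0 − rank ∂_1 = 7 − 6 = 1, and the invariant factors of ∂_1 are all 1, so H_0 = Z.
  H_1: rank ker ∂_1 − rank ∂_2 = (18 − 6) − 12 = 0, and ∂_2 has invariant factor 2 > 1, so H_1 = Z/2.
  H_2: rank ker ∂_2 − rank ∂_3 = (12 − 12) − 0 = 0, and there is no ∂_3, so H_2 = 0.

(K is a triangulation of the real projective plane RP^2.)

H_0 = Z,  H_1 = Z/2,  H_2 = 0.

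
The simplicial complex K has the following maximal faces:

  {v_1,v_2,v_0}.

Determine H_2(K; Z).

Fix the vertex order v_0 < v_1 < v_2 and write every simplex with vertices in increasing order. Then dim K = 2 and the simplices of K are:

  0-simplices (3): [v_0], [v_1], [v_2]
  1-simplices (3): [v_0,v_1], [v_0,v_2], [v_1,v_2]
  2-simplices (1): [v_0,v_1,v_2]

Hence C_0 ≅ Z^3, C_1 ≅ Z^3, C_2 ≅ Z^1.

Boundary ∂_1: C_1 → C_0 maps an edge to its endpoints' difference, ∂[p,q] = q − p.
The 3×3 boundary matrix has rank 2 and Smith normal form diag(1,1).

∂_2: C_2 → C_1 maps a triangle to the signed sum of its edges. For instance
  ∂[v_0,v_1,v_2] = [v_1,v_2] − [v_0,v_2] + [v_0,v_1].
As a 3×1 matrix over Z this has rank 1, with invariant factors (1).

Now H_k = ker ∂_k / im ∂_{k+1}, so:

  H_2: rank ker ∂_2 − rank ∂_3 = (1 − 1) − 0 = 0, and there is no ∂_3, so H_2 = 0.

H_2 ≅ 0.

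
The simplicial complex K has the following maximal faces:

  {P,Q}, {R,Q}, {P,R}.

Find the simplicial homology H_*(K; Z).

Order the vertices as P < Q < R. Listing each simplex with vertices in this order, K has dimension 1 with simplices:

  0-simplices (3): P, Q, R
  1-simplices (3): PQ, PR, QR

Hence C_0 ≅ Z^3, C_1 ≅ Z^3.

∂_1: C_1 → C_0 maps an edge to its endpoints' difference, ∂[p,q] = q − p. For instance
  ∂PQ = Q − P.
As a 3×3 matrix over Z this has rank 2, with invariant factors (1,1).

Reading off H_k = ker ∂_k / im ∂_{k+1}:

  H_0: rank C_0 − rank ∂_1 = 3 − 2 = 1, and the invariant factors of ∂_1 are all 1, so H_0 = Z.
  H_1: rank ker ∂_1 − rank ∂_2 = (3 − 2) − 0 = 1, and there is no ∂_2, so H_1 = Z.

As a check, the Euler characteristic is 3 − 3 = 0, which agrees with 1 − 1 = 0.
(K is a triangulation of the circle S^1.)

H_0 = Z,  H_1 = Z.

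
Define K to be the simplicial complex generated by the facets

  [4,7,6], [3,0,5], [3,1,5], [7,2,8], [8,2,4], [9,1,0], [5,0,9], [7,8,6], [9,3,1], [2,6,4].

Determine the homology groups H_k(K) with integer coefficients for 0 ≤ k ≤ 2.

H_0 ≅ Z^2,  H_1 ≅ Z^2,  H_2 = 0.

Take the total order 0 < 1 < 2 < 3 < 4 < 5 < 6 < 7 < 8 < 9 on the vertex set. Then K (dimension 2) consists of the simplices:

  0-simplices (10): [0], [1], [2], [3], [4], [5], [6], [7], [8], [9]
  1-simplices (20): [0,1], [0,3], [0,5], [0,9], [1,3], [1,5], [1,9], [2,4], [2,6], [2,7], [2,8], [3,5], [3,9], [4,6], [4,7], [4,8], [5,9], [6,7], [6,8], [7,8]
  2-simplices (10): [0,1,9], [0,3,5], [0,5,9], [1,3,5], [1,3,9], [2,4,6], [2,4,8], [2,7,8], [4,6,7], [6,7,8]

so the chain groups are C_0 ≅ Z^10, C_1 ≅ Z^20, C_2 ≅ Z^10.

The boundary map ∂_1: C_1 → C_0 maps an edge to its endpoints' difference, ∂[p,q] = q − p.
The resulting 10×20 matrix has rank 8, and its Smith normal form has invariant factors (1,1,1,1,1,1,1,1).

Boundary ∂_2: C_2 → C_1 maps a triangle to the signed sum of its edges. For instance
  ∂[0,3,5] = [3,5] − [0,5] + [0,3],
  ∂[1,3,9] = [3,9] − [1,9] + [1,3].
This gives a 20×10 integer matrix of rank 10; reducing to Smith normal form yields diagonal entries (1,1,1,1,1,1,1,1,1,1).

Reading off H_k = ker ∂_k / im ∂_{k+1}:

  H_0: rank C_0 − rank ∂_1 = 10 − 8 = 2, and the invariant factors of ∂_1 are all 1, so H_0 ≅ Z^2.
  H_1: rank ker ∂_1 − rank ∂_2 = (20 − 8) − 10 = 2, and the invariant factors of ∂_2 are all 1, so H_1 ≅ Z^2.
  H_2: rank ker ∂_2 − rank ∂_3 = (10 − 10) − 0 = 0, and there is no ∂_3, so H_2 ≅ 0.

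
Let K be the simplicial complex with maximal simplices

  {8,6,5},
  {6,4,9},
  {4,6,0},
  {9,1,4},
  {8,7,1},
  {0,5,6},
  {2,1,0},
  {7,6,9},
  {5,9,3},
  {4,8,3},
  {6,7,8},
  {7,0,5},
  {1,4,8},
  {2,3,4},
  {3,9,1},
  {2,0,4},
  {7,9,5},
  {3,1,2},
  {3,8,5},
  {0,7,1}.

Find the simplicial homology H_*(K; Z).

We work with the vertex ordering 0 < 1 < 2 < 3 < 4 < 5 < 6 < 7 < 8 < 9. The simplices of K, each written with vertices in increasing order, are:

  0-simplices (10): [0], [1], [2], [3], [4], [5], [6], [7], [8], [9]
  1-simplices (30): (30 of them)
  2-simplices (20): (20 of them)

giving chain groups C_0 ≅ Z^10, C_1 ≅ Z^30, C_2 ≅ Z^20.

The boundary map ∂_1: C_1 → C_0 is given by ∂[p,q] = [q] − [p].
This gives a 10×30 integer matrix of rank 9; reducing to Smith normal form yields diagonal entries (1,1,1,1,1,1,1,1,1).

Boundary ∂_2: C_2 → C_1 sends each 2-simplex [p,q,r] to [q,r] − [p,r] + [p,q]. For instance
  ∂[0,1,2] = [1,2] − [0,2] + [0,1],
  ∂[1,4,8] = [4,8] − [1,8] + [1,4].
As a 30×20 matrix over Z this has rank 20, with invariant factors (1,1,1,1,1,1,1,1,1,1,1,1,1,1,1,1,1,1,1,2).

Computing H_k = (kernel of ∂_k) / (image of ∂_{k+1}):

  H_0: rank C_0 − rank ∂_1 = 10 − 9 = 1, and the invariant factors of ∂_1 are all 1, so H_0 = Z.
  H_1: rank ker ∂_1 − rank ∂_2 = (30 − 9) − 20 = 1, and ∂_2 has invariant factor 2 > 1, so H_1 = Z ⊕ Z_2.
  H_2: rank ker ∂_2 − rank ∂_3 = (20 − 20) − 0 = 0, and there is no ∂_3, so H_2 = 0.

H_0 = Z,  H_1 = Z ⊕ Z_2,  H_2 = 0.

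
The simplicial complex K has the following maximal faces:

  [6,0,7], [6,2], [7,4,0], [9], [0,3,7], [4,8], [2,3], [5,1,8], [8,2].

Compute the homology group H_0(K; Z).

We work with the vertex ordering 0 < 1 < 2 < 3 < 4 < 5 < 6 < 7 < 8 < 9. The simplices of K, each written with vertices in increasing order, are:

  0-simplices (10): [0], [1], [2], [3], [4], [5], [6], [7], [8], [9]
  1-simplices (14): [0,3], [0,4], [0,6], [0,7], [1,5], [1,8], [2,3], [2,6], [2,8], [3,7], [4,7], [4,8], [5,8], [6,7]
  2-simplices (4): [0,3,7], [0,4,7], [0,6,7], [1,5,8]

Hence C_0 ≅ Z^10, C_1 ≅ Z^14, C_2 ≅ Z^4.

∂_1: C_1 → C_0 sends each edge [p,q] (with p < q) to q − p. For instance
  ∂[4,8] = [8] − [4].
The resulting 10×14 matrix has rank 8, and its Smith normal form has invariant factors (1,1,1,1,1,1,1,1).

Boundary ∂_2: C_2 → C_1 acts by ∂[p,q,r] = [q,r] − [p,r] + [p,q]. For instance
  ∂[1,5,8] = [5,8] − [1,8] + [1,5],
  ∂[0,4,7] = [4,7] − [0,7] + [0,4].
The 14×4 boundary matrix has rank 4 and Smith normal form diag(1,1,1,1).

Computing H_k = (kernel of ∂_k) / (image of ∂_{k+1}):

  H_0: rank C_0 − rank ∂_1 = 10 − 8 = 2, and the invariant factors of ∂_1 are all 1, so H_0 = Z^2.

H_0 = Z^2.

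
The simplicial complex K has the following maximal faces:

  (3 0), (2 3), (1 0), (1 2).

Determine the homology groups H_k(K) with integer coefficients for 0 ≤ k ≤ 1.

Take the total order 0 < 1 < 2 < 3 on the vertex set. Then K (dimension 1) consists of the simplices:

  0-simplices (4): [0], [1], [2], [3]
  1-simplices (4): [0,1], [0,3], [1,2], [2,3]

Hence C_0 ≅ Z^4, C_1 ≅ Z^4.

The boundary map ∂_1: C_1 → C_0 sends each edge [p,q] (with p < q) to q − p.
The 4×4 boundary matrix has rank 3 and Smith normal form diag(1,1,1).

Computing H_k = (kernel of ∂_k) / (image of ∂_{k+1}):

  H_0: rank C_0 − rank ∂_1 = 4 − 3 = 1, and the invariant factors of ∂_1 are all 1, so H_0 ≅ Z.
  H_1: rank ker ∂_1 − rank ∂_2 = (4 − 3) − 0 = 1, and there is no ∂_2, so H_1 ≅ Z.

As a check, the Euler characteristic is 4 − 4 = 0, which agrees with 1 − 1 = 0.

H_0 ≅ Z,  H_1 ≅ Z.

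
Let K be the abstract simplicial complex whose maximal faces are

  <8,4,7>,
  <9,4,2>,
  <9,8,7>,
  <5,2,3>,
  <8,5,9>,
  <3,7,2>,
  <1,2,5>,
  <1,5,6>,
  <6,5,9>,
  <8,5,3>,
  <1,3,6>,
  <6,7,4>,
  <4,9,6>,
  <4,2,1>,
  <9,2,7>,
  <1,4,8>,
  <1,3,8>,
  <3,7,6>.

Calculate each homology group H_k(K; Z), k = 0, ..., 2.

Fix the vertex order 1 < 2 < 3 < 4 < 5 < 6 < 7 < 8 < 9 and write every simplex with vertices in increasing order. Then dim K = 2 and the simplices of K are:

  0-simplices (9): [1], [2], [3], [4], [5], [6], [7], [8], [9]
  1-simplices (27): (27 of them)
  2-simplices (18): [1,2,4], [1,2,5], [1,3,6], [1,3,8], [1,4,8], [1,5,6], [2,3,5], [2,3,7], [2,4,9], [2,7,9], [3,5,8], [3,6,7], [4,6,7], [4,6,9], [4,7,8], [5,6,9], [5,8,9], [7,8,9]

Hence C_0 ≅ Z^9, C_1 ≅ Z^27, C_2 ≅ Z^18.

The boundary map ∂_1: C_1 → C_0 maps an edge to its endpoints' difference, ∂[p,q] = q − p. For instance
  ∂[2,3] = [3] − [2].
The 9×27 boundary matrix has rank 8 and Smith normal form diag(1,1,1,1,1,1,1,1).

Boundary ∂_2: C_2 → C_1 maps a triangle to the signed sum of its edges. For instance
  ∂[2,3,5] = [3,5] − [2,5] + [2,3],
  ∂[3,5,8] = [5,8] − [3,8] + [3,5].
This gives a 27×18 integer matrix of rank 18; reducing to Smith normal form yields diagonal entries (1,1,1,1,1,1,1,1,1,1,1,1,1,1,1,1,1,2).

Computing H_k = (kernel of ∂_k) / (image of ∂_{k+1}):

  H_0: rank C_0 − rank ∂_1 = 9 − 8 = 1, and the invariant factors of ∂_1 are all 1, so H_0 = Z.
  H_1: rank ker ∂_1 − rank ∂_2 = (27 − 8) − 18 = 1, and ∂_2 has invariant factor 2 > 1, so H_1 = Z ⊕ Z/2Z.
  H_2: rank ker ∂_2 − rank ∂_3 = (18 − 18) − 0 = 0, and there is no ∂_3, so H_2 = 0.

As a check, the Euler characteristic is 9 − 27 + 18 = 0, which agrees with 1 − 1 + 0 = 0.

H_0 = Z,  H_1 = Z ⊕ Z/2Z,  H_2 = 0.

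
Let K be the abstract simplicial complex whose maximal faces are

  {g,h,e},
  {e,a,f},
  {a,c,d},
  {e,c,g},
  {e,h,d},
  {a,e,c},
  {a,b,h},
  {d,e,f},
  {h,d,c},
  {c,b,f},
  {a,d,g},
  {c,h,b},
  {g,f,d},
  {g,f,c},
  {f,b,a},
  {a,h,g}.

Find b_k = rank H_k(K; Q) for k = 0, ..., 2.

b_0 = 1, b_1 = 2, b_2 = 1.

Fix the vertex order a < b < c < d < e < f < g < h and write every simplex with vertices in increasing order. Then dim K = 2 and the simplices of K are:

  0-simplices (8): a, b, c, d, e, f, g, h
  1-simplices (24): ab, ac, ad, ae, af, ag, ah, bc, bf, bh, cd, ce, cf, cg, ch, de, df, dg, dh, ef, eg, eh, fg, gh
  2-simplices (16): abf, abh, acd, ace, adg, aef, agh, bcf, bch, cdh, ceg, cfg, def, deh, dfg, egh

giving chain groups C_0 ≅ Z^8, C_1 ≅ Z^24, C_2 ≅ Z^16.

Boundary ∂_1: C_1 → C_0 maps an edge to its endpoints' difference, ∂[p,q] = q − p. For instance
  ∂dh = h − d.
This gives a 8×24 integer matrix of rank 7; reducing to Smith normal form yields diagonal entries (1,1,1,1,1,1,1).

The boundary map ∂_2: C_2 → C_1 acts by ∂[p,q,r] = [q,r] − [p,r] + [p,q]. For instance
  ∂dfg = fg − dg + df,
  ∂abh = bh − ah + ab.
As a 24×16 matrix over Z this has rank 15, with invariant factors (1,1,1,1,1,1,1,1,1,1,1,1,1,1,1).

Reading off H_k = ker ∂_k / im ∂_{k+1}:

  H_0: rank C_0 − rank ∂_1 = 8 − 7 = 1, and the invariant factors of ∂_1 are all 1, so H_0 ≅ Z.
  H_1: rank ker ∂_1 − rank ∂_2 = (24 − 7) − 15 = 2, and the invariant factors of ∂_2 are all 1, so H_1 ≅ Z^2.
  H_2: rank ker ∂_2 − rank ∂_3 = (16 − 15) − 0 = 1, and there is no ∂_3, so H_2 ≅ Z.

As a check, the Euler characteristic is 8 − 24 + 16 = 0, which agrees with 1 − 2 + 1 = 0.

Hence the Betti numbers are b_0 = 1, b_1 = 2, b_2 = 1.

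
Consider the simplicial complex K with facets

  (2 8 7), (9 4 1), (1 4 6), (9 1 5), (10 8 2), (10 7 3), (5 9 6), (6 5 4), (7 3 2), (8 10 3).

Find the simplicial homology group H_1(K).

H_1 ≅ Z^2.

We work with the vertex ordering 1 < 2 < 3 < 4 < 5 < 6 < 7 < 8 < 9 < 10. The simplices of K, each written with vertices in increasing order, are:

  0-simplices (10): [1], [2], [3], [4], [5], [6], [7], [8], [9], [10]
  1-simplices (20): [1,4], [1,5], [1,6], [1,9], [2,3], [2,7], [2,8], [2,10], [3,7], [3,8], [3,10], [4,5], [4,6], [4,9], [5,6], [5,9], [6,9], [7,8], [7,10], [8,10]
  2-simplices (10): [1,4,6], [1,4,9], [1,5,9], [2,3,7], [2,7,8], [2,8,10], [3,7,10], [3,8,10], [4,5,6], [5,6,9]

giving chain groups C_0 ≅ Z^10, C_1 ≅ Z^20, C_2 ≅ Z^10.

Boundary ∂_1: C_1 → C_0 maps an edge to its endpoints' difference, ∂[p,q] = q − p.
The 10×20 boundary matrix has rank 8 and Smith normal form diag(1,1,1,1,1,1,1,1).

The boundary map ∂_2: C_2 → C_1 maps a triangle to the signed sum of its edges. For instance
  ∂[5,6,9] = [6,9] − [5,9] + [5,6],
  ∂[1,4,9] = [4,9] − [1,9] + [1,4].
This gives a 20×10 integer matrix of rank 10; reducing to Smith normal form yields diagonal entries (1,1,1,1,1,1,1,1,1,1).

From H_k ≅ ker(∂_k) / im(∂_{k+1}) we obtain:

  H_1: rank ker ∂_1 − rank ∂_2 = (20 − 8) − 10 = 2, and the invariant factors of ∂_2 are all 1, so H_1 = Z^2.

(K is a triangulation of the disjoint union of the Möbius band and the Möbius band.)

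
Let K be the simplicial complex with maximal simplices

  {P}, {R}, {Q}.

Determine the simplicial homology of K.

H_0 ≅ Z^3.

Fix the vertex order P < Q < R and write every simplex with vertices in increasing order. Then dim K = 0 and the simplices of K are:

  0-simplices (3): P, Q, R

so the chain groups are C_0 ≅ Z^3.

From H_k ≅ ker(∂_k) / im(∂_{k+1}) we obtain:

  H_0: rank C_0 − rank ∂_1 = 3 − 0 = 3, and there is no ∂_1, so H_0 = Z^3.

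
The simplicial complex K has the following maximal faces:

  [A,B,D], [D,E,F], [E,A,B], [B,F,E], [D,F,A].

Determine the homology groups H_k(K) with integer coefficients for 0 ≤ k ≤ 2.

H_0 ≅ Z,  H_1 ≅ Z,  H_2 = 0.

Order the vertices as A < B < D < E < F. Listing each simplex with vertices in this order, K has dimension 2 with simplices:

  0-simplices (5): A, B, D, E, F
  1-simplices (10): AB, AD, AE, AF, BD, BE, BF, DE, DF, EF
  2-simplices (5): ABD, ABE, ADF, BEF, DEF

giving chain groups C_0 ≅ Z^5, C_1 ≅ Z^10, C_2 ≅ Z^5.

∂_1: C_1 → C_0 sends each edge [p,q] (with p < q) to q − p. For instance
  ∂BD = D − B.
As a 5×10 matrix over Z this has rank 4, with invariant factors (1,1,1,1).

The boundary map ∂_2: C_2 → C_1 acts by ∂[p,q,r] = [q,r] − [p,r] + [p,q]. For instance
  ∂ADF = DF − AF + AD,
  ∂DEF = EF − DF + DE.
The resulting 10×5 matrix has rank 5, and its Smith normal form has invariant factors (1,1,1,1,1).

Reading off H_k = ker ∂_k / im ∂_{k+1}:

  H_0: rank C_0 − rank ∂_1 = 5 − 4 = 1, and the invariant factors of ∂_1 are all 1, so H_0 = Z.
  H_1: rank ker ∂_1 − rank ∂_2 = (10 − 4) − 5 = 1, and the invariant factors of ∂_2 are all 1, so H_1 = Z.
  H_2: rank ker ∂_2 − rank ∂_3 = (5 − 5) − 0 = 0, and there is no ∂_3, so H_2 = 0.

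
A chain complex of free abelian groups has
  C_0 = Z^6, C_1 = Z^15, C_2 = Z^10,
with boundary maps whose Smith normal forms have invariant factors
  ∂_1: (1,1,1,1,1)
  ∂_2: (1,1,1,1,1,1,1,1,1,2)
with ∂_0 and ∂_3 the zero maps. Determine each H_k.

H_0 = Z,  H_1 = Z/2,  H_2 = 0.

H_0: b_0 = 6 − 0 − 5 = 1; torsion from ∂_1 factors > 1: none. So H_0 = Z.
H_1: b_1 = 15 − 5 − 10 = 0; torsion from ∂_2 factors > 1: [2]. So H_1 = Z/2.
H_2: b_2 = 10 − 10 − 0 = 0; torsion from ∂_3 factors > 1: none. So H_2 = 0.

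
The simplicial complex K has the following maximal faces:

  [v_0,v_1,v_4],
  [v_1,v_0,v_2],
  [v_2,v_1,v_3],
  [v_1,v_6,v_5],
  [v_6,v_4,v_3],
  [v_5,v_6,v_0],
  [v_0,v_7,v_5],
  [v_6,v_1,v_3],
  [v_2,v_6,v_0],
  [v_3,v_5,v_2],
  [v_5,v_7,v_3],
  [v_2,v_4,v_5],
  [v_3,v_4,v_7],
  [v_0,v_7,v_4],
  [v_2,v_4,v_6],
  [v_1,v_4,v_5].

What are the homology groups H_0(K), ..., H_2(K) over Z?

H_0 = Z,  H_1 = Z^2,  H_2 = Z.

Order the vertices as v_0 < v_1 < v_2 < v_3 < v_4 < v_5 < v_6 < v_7. Listing each simplex with vertices in this order, K has dimension 2 with simplices:

  0-simplices (8): [v_0], [v_1], [v_2], [v_3], [v_4], [v_5], [v_6], [v_7]
  1-simplices (24): (24 of them)
  2-simplices (16): (16 of them)

Hence C_0 ≅ Z^8, C_1 ≅ Z^24, C_2 ≅ Z^16.

Boundary ∂_1: C_1 → C_0 is given by ∂[p,q] = [q] − [p].
The 8×24 boundary matrix has rank 7 and Smith normal form diag(1,1,1,1,1,1,1).

∂_2: C_2 → C_1 maps a triangle to the signed sum of its edges. For instance
  ∂[v_1,v_5,v_6] = [v_5,v_6] − [v_1,v_6] + [v_1,v_5],
  ∂[v_0,v_1,v_4] = [v_1,v_4] − [v_0,v_4] + [v_0,v_1].
The 24×16 boundary matrix has rank 15 and Smith normal form diag(1,1,1,1,1,1,1,1,1,1,1,1,1,1,1).

From H_k ≅ ker(∂_k) / im(∂_{k+1}) we obtain:

  H_0: rank C_0 − rank ∂_1 = 8 − 7 = 1, and the invariant factors of ∂_1 are all 1, so H_0 = Z.
  H_1: rank ker ∂_1 − rank ∂_2 = (24 − 7) − 15 = 2, and the invariant factors of ∂_2 are all 1, so H_1 = Z^2.
  H_2: rank ker ∂_2 − rank ∂_3 = (16 − 15) − 0 = 1, and there is no ∂_3, so H_2 = Z.

As a check, the Euler characteristic is 8 − 24 + 16 = 0, which agrees with 1 − 2 + 1 = 0.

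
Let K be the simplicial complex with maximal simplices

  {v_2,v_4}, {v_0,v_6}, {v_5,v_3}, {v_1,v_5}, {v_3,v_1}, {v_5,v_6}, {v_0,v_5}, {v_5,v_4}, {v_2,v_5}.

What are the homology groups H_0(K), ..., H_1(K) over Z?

Fix the vertex order v_0 < v_1 < v_2 < v_3 < v_4 < v_5 < v_6 and write every simplex with vertices in increasing order. Then dim K = 1 and the simplices of K are:

  0-simplices (7): [v_0], [v_1], [v_2], [v_3], [v_4], [v_5], [v_6]
  1-simplices (9): [v_0,v_5], [v_0,v_6], [v_1,v_3], [v_1,v_5], [v_2,v_4], [v_2,v_5], [v_3,v_5], [v_4,v_5], [v_5,v_6]

so the chain groups are C_0 ≅ Z^7, C_1 ≅ Z^9.

The boundary map ∂_1: C_1 → C_0 sends each edge [p,q] (with p < q) to q − p.
This gives a 7×9 integer matrix of rank 6; reducing to Smith normal form yields diagonal entries (1,1,1,1,1,1).

From H_k ≅ ker(∂_k) / im(∂_{k+1}) we obtain:

  H_0: rank C_0 − rank ∂_1 = 7 − 6 = 1, and the invariant factors of ∂_1 are all 1, so H_0 ≅ Z.
  H_1: rank ker ∂_1 − rank ∂_2 = (9 − 6) − 0 = 3, and there is no ∂_2, so H_1 ≅ Z^3.

(K is a triangulation of a wedge of 3 circles.)

H_0 ≅ Z,  H_1 ≅ Z^3.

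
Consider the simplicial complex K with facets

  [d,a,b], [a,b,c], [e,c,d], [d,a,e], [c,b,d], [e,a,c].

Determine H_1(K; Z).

H_1 ≅ 0.

Take the total order a < b < c < d < e on the vertex set. Then K (dimension 2) consists of the simplices:

  0-simplices (5): a, b, c, d, e
  1-simplices (9): ab, ac, ad, ae, bc, bd, cd, ce, de
  2-simplices (6): abc, abd, ace, ade, bcd, cde

giving chain groups C_0 ≅ Z^5, C_1 ≅ Z^9, C_2 ≅ Z^6.

The boundary map ∂_1: C_1 → C_0 sends each edge [p,q] (with p < q) to q − p.
The resulting 5×9 matrix has rank 4, and its Smith normal form has invariant factors (1,1,1,1).

Boundary ∂_2: C_2 → C_1 acts by ∂[p,q,r] = [q,r] − [p,r] + [p,q]. For instance
  ∂abc = bc − ac + ab,
  ∂ace = ce − ae + ac.
This gives a 9×6 integer matrix of rank 5; reducing to Smith normal form yields diagonal entries (1,1,1,1,1).

Reading off H_k = ker ∂_k / im ∂_{k+1}:

  H_1: rank ker ∂_1 − rank ∂_2 = (9 − 4) − 5 = 0, and the invariant factors of ∂_2 are all 1, so H_1 = 0.

(K is a triangulation of the 2-sphere S^2.)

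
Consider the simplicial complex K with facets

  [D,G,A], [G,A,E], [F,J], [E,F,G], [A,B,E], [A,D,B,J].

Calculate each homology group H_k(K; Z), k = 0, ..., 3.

H_0 ≅ Z,  H_1 ≅ Z,  H_2 = 0,  H_3 = 0.

Order the vertices as A < B < D < E < F < G < J. Listing each simplex with vertices in this order, K has dimension 3 with simplices:

  0-simplices (7): A, B, D, E, F, G, J
  1-simplices (14): AB, AD, AE, AG, AJ, BD, BE, BJ, DG, DJ, EF, EG, FG, FJ
  2-simplices (8): ABD, ABE, ABJ, ADG, ADJ, AEG, BDJ, EFG
  3-simplices (1): ABDJ

so the chain groups are C_0 ≅ Z^7, C_1 ≅ Z^14, C_2 ≅ Z^8, C_3 ≅ Z^1.

The boundary map ∂_1: C_1 → C_0 maps an edge to its endpoints' difference, ∂[p,q] = q − p.
The 7×14 boundary matrix has rank 6 and Smith normal form diag(1,1,1,1,1,1).

Boundary ∂_2: C_2 → C_1 sends each 2-simplex [p,q,r] to [q,r] − [p,r] + [p,q]. For instance
  ∂EFG = FG − EG + EF,
  ∂AEG = EG − AG + AE.
As a 14×8 matrix over Z this has rank 7, with invariant factors (1,1,1,1,1,1,1).

Boundary ∂_3: C_3 → C_2 sends each 3-simplex σ to the alternating sum Σ_i (−1)^i (σ with its i-th vertex removed). For instance
  ∂ABDJ = BDJ − ADJ + ABJ − ABD.
The resulting 8×1 matrix has rank 1, and its Smith normal form has invariant factors (1).

Reading off H_k = ker ∂_k / im ∂_{k+1}:

  H_0: rank C_0 − rank ∂_1 = 7 − 6 = 1, and the invariant factors of ∂_1 are all 1, so H_0 ≅ Z.
  H_1: rank ker ∂_1 − rank ∂_2 = (14 − 6) − 7 = 1, and the invariant factors of ∂_2 are all 1, so H_1 ≅ Z.
  H_2: rank ker ∂_2 − rank ∂_3 = (8 − 7) − 1 = 0, and the invariant factors of ∂_3 are all 1, so H_2 ≅ 0.
  H_3: rank ker ∂_3 − rank ∂_4 = (1 − 1) − 0 = 0, and there is no ∂_4, so H_3 ≅ 0.

As a check, the Euler characteristic is 7 − 14 + 8 − 1 = 0, which agrees with 1 − 1 + 0 − 0 = 0.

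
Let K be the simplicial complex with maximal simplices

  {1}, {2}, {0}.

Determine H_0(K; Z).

Fix the vertex order 0 < 1 < 2 and write every simplex with vertices in increasing order. Then dim K = 0 and the simplices of K are:

  0-simplices (3): [0], [1], [2]

Hence C_0 ≅ Z^3.

Reading off H_k = ker ∂_k / im ∂_{k+1}:

  H_0: rank C_0 − rank ∂_1 = 3 − 0 = 3, and there is no ∂_1, so H_0 = Z^3.

H_0 ≅ Z^3.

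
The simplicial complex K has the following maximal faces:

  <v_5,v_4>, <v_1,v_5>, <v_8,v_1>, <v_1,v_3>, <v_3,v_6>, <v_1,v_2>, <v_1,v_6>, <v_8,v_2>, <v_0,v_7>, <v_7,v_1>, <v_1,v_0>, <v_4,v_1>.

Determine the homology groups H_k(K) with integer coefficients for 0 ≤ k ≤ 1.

K has 9 vertices, 12 edges.
rank ∂_0 = 0, rank ∂_1 = 8 ⇒ b_0 = 9 − 0 − 8 = 1; all invariant factors of ∂_1 are 1 so no torsion. So H_0 ≅ Z.
rank ∂_1 = 8, rank ∂_2 = 0 ⇒ b_1 = 12 − 8 − 0 = 4. So H_1 ≅ Z^4.

H_0 = Z,  H_1 = Z^4.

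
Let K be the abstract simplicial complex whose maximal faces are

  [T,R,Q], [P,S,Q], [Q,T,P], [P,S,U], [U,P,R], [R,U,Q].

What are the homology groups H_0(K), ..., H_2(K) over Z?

H_0 ≅ Z,  H_1 ≅ Z,  H_2 = 0.

K has 6 vertices, 12 edges, 6 triangles.
rank ∂_0 = 0, rank ∂_1 = 5 ⇒ b_0 = 6 − 0 − 5 = 1; all invariant factors of ∂_1 are 1 so no torsion. So H_0 ≅ Z.
rank ∂_1 = 5, rank ∂_2 = 6 ⇒ b_1 = 12 − 5 − 6 = 1; all invariant factors of ∂_2 are 1 so no torsion. So H_1 ≅ Z.
rank ∂_2 = 6, rank ∂_3 = 0 ⇒ b_2 = 6 − 6 − 0 = 0. So H_2 ≅ 0.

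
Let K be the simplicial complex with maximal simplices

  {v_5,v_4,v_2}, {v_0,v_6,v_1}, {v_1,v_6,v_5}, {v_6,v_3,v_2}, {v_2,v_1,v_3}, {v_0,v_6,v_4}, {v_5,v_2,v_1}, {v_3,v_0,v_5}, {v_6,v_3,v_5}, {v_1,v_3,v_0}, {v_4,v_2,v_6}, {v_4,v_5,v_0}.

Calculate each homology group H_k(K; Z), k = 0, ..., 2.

H_0 ≅ Z,  H_1 ≅ Z/2,  H_2 = 0.

Fix the vertex order v_0 < v_1 < v_2 < v_3 < v_4 < v_5 < v_6 and write every simplex with vertices in increasing order. Then dim K = 2 and the simplices of K are:

  0-simplices (7): [v_0], [v_1], [v_2], [v_3], [v_4], [v_5], [v_6]
  1-simplices (18): (18 of them)
  2-simplices (12): (12 of them)

so the chain groups are C_0 ≅ Z^7, C_1 ≅ Z^18, C_2 ≅ Z^12.

The boundary map ∂_1: C_1 → C_0 is given by ∂[p,q] = [q] − [p].
This gives a 7×18 integer matrix of rank 6; reducing to Smith normal form yields diagonal entries (1,1,1,1,1,1).

Boundary ∂_2: C_2 → C_1 acts by ∂[p,q,r] = [q,r] − [p,r] + [p,q]. For instance
  ∂[v_2,v_3,v_6] = [v_3,v_6] − [v_2,v_6] + [v_2,v_3],
  ∂[v_0,v_1,v_3] = [v_1,v_3] − [v_0,v_3] + [v_0,v_1].
The resulting 18×12 matrix has rank 12, and its Smith normal form has invariant factors (1,1,1,1,1,1,1,1,1,1,1,2).

Now H_k = ker ∂_k / im ∂_{k+1}, so:

  H_0: rank C_0 − rank ∂_1 = 7 − 6 = 1, and the invariant factors of ∂_1 are all 1, so H_0 = Z.
  H_1: rank ker ∂_1 − rank ∂_2 = (18 − 6) − 12 = 0, and ∂_2 has invariant factor 2 > 1, so H_1 = Z/2.
  H_2: rank ker ∂_2 − rank ∂_3 = (12 − 12) − 0 = 0, and there is no ∂_3, so H_2 = 0.

As a check, the Euler characteristic is 7 − 18 + 12 = 1, which agrees with 1 − 0 + 0 = 1.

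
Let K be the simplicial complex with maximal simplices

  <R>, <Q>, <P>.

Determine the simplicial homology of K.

H_0 ≅ Z^3.

We work with the vertex ordering P < Q < R. The simplices of K, each written with vertices in increasing order, are:

  0-simplices (3): P, Q, R

giving chain groups C_0 ≅ Z^3.

Reading off H_k = ker ∂_k / im ∂_{k+1}:

  H_0: rank C_0 − rank ∂_1 = 3 − 0 = 3, and there is no ∂_1, so H_0 ≅ Z^3.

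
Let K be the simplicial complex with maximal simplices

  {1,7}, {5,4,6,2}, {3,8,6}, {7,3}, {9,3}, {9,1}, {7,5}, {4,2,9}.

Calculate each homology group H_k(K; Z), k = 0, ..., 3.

H_0 = Z,  H_1 = Z^3,  H_2 = 0,  H_3 = 0.

K has 9 vertices, 16 edges, 6 triangles, 1 3-simplex.
rank ∂_0 = 0, rank ∂_1 = 8 ⇒ b_0 = 9 − 0 − 8 = 1; all invariant factors of ∂_1 are 1 so no torsion. So H_0 ≅ Z.
rank ∂_1 = 8, rank ∂_2 = 5 ⇒ b_1 = 16 − 8 − 5 = 3; all invariant factors of ∂_2 are 1 so no torsion. So H_1 ≅ Z^3.
rank ∂_2 = 5, rank ∂_3 = 1 ⇒ b_2 = 6 − 5 − 1 = 0; all invariant factors of ∂_3 are 1 so no torsion. So H_2 ≅ 0.
rank ∂_3 = 1, rank ∂_4 = 0 ⇒ b_3 = 1 − 1 − 0 = 0. So H_3 ≅ 0.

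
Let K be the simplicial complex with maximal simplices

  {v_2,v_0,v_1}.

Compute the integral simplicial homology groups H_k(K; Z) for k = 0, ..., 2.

H_0 ≅ Z,  H_1 = 0,  H_2 = 0.

Order the vertices as v_0 < v_1 < v_2. Listing each simplex with vertices in this order, K has dimension 2 with simplices:

  0-simplices (3): [v_0], [v_1], [v_2]
  1-simplices (3): [v_0,v_1], [v_0,v_2], [v_1,v_2]
  2-simplices (1): [v_0,v_1,v_2]

so the chain groups are C_0 ≅ Z^3, C_1 ≅ Z^3, C_2 ≅ Z^1.

Boundary ∂_1: C_1 → C_0 maps an edge to its endpoints' difference, ∂[p,q] = q − p. For instance
  ∂[v_0,v_2] = [v_2] − [v_0].
As a 3×3 matrix over Z this has rank 2, with invariant factors (1,1).

∂_2: C_2 → C_1 acts by ∂[p,q,r] = [q,r] − [p,r] + [p,q]. For instance
  ∂[v_0,v_1,v_2] = [v_1,v_2] − [v_0,v_2] + [v_0,v_1].
As a 3×1 matrix over Z this has rank 1, with invariant factors (1).

From H_k ≅ ker(∂_k) / im(∂_{k+1}) we obtain:

  H_0: rank C_0 − rank ∂_1 = 3 − 2 = 1, and the invariant factors of ∂_1 are all 1, so H_0 ≅ Z.
  H_1: rank ker ∂_1 − rank ∂_2 = (3 − 2) − 1 = 0, and the invariant factors of ∂_2 are all 1, so H_1 ≅ 0.
  H_2: rank ker ∂_2 − rank ∂_3 = (1 − 1) − 0 = 0, and there is no ∂_3, so H_2 ≅ 0.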